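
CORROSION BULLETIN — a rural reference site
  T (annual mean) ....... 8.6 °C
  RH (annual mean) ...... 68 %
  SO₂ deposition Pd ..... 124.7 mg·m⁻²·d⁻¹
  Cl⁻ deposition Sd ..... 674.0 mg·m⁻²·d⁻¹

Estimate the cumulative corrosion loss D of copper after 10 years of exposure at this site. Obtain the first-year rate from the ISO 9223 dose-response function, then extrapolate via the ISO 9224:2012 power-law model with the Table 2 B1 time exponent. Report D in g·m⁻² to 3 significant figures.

copper: f(T) = +0.126·(T−10) [T≤10 °C] = -0.1764
  Pd branch = 0.0053·Pd^0.26·e^(0.059·RH+f) = 0.861 μm/a
  Sd branch = 0.01025·Sd^0.27·e^(0.036·RH+0.049·T) = 1.049 μm/a
  r_corr = 0.861 + 1.049 = 1.91 μm/a
Power-law: D(10) = r_corr · 10^0.667
  D(10) = 1.91 × 10^0.667 = 1.91 × 4.645 = 8.87 μm
  Mass loss = 8.87 μm × 8.96 g/cm³ = 79.48 g·m⁻²

D(10) = 79.5 g·m⁻²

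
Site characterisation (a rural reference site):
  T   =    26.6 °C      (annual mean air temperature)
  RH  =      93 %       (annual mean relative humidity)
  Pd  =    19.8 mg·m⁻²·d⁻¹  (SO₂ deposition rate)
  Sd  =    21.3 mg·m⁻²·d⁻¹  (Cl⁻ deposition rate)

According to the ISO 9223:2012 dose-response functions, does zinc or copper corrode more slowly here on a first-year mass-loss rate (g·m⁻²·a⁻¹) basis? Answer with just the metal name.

zinc

zinc: T>10 °C ⇒ hinge -0.071·(26.6−10) = -1.1786
  sulphur-dioxide contribution → 1.065 μm/a
  chloride contribution → 2.02 μm/a
  total first-year rate 3.084 μm/a
  mass loss = 3.084 μm/a × 7.14 g/cm³ = 22.02 g·m⁻²·a⁻¹
copper: temperature factor f = -0.080·(16.6) = -1.3280
  sulphur-dioxide contribution → 0.7373 μm/a
  chloride contribution → 2.452 μm/a
  ⇒ r_corr(copper) = 3.189 μm/a
  mass loss = 3.189 μm/a × 8.96 g/cm³ = 28.57 g·m⁻²·a⁻¹
Ordering by g·m⁻²·a⁻¹: copper (28.6) > zinc (22)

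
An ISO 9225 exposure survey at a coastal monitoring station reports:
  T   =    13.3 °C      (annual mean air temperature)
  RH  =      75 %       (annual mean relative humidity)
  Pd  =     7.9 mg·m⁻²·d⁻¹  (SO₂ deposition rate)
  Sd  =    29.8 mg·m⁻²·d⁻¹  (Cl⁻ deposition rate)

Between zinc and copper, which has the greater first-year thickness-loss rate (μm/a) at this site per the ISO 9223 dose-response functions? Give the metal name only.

zinc: f(T) = -0.071·(T−10) [T>10 °C] = -0.2343
  sulphur-dioxide contribution → 0.7982 μm/a
  chloride contribution → 0.6837 μm/a
  total first-year rate 1.482 μm/a
copper: f(T) = -0.080·(T−10) [T>10 °C] = -0.2640
  sulphur-dioxide contribution → 0.5818 μm/a
  chloride contribution → 0.7318 μm/a
  total first-year rate 1.314 μm/a
Ordering by μm/a: zinc (1.48) > copper (1.31)

zinc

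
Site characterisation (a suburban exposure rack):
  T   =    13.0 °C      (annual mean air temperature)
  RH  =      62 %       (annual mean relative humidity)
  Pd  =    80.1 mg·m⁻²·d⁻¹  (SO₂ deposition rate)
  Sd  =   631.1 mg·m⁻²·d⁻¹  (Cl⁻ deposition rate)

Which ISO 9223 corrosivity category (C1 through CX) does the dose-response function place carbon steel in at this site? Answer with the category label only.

carbon steel: T>10 °C ⇒ hinge -0.054·(13.0−10) = -0.1620
  Pd branch = 1.77·Pd^0.52·e^(0.02·RH+f) = 50.82 μm/a
  Sd branch = 0.102·Sd^0.62·e^(0.033·RH+0.04·T) = 72.29 μm/a
  sum: 50.82 + 72.29 → r_corr = 123.1 μm/a
Category bounds: 80…200 μm/a bracket r_corr ⇒ C5

C5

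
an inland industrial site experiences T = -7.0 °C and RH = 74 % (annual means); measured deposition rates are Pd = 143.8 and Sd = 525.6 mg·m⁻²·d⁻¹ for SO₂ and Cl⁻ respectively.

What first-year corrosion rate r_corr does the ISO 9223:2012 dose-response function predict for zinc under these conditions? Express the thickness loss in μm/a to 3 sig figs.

zinc: T≤10 °C ⇒ hinge +0.038·(-7.0−10) = -0.6460
  sulphur-dioxide contribution → 1.81 μm/a
  chloride contribution → 0.6202 μm/a
  ⇒ r_corr(zinc) = 2.431 μm/a

r_corr = 2.43 μm/a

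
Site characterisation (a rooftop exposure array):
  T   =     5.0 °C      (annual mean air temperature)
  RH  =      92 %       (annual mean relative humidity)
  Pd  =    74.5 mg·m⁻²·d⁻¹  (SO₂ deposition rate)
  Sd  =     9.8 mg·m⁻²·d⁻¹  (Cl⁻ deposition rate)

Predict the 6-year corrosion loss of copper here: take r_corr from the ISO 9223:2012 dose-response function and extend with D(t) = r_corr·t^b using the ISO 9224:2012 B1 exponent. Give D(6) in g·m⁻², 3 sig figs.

D(6) = 78.1 g·m⁻²

copper: f(T) = +0.126·(T−10) [T≤10 °C] = -0.6300
  SO₂ term: 0.0053·74.5^0.26·exp(0.059·92-0.6300) = 1.971
  Cl⁻ term: 0.01025·9.8^0.27·exp(0.036·92+0.049·5.0) = 0.6655
  sum: 1.971 + 0.6655 → r_corr = 2.637 μm/a
ISO 9224: D(t) = r_corr · t^b with b = 0.667 (copper, B1)
  D(6) = 2.637 × 6^0.667 = 2.637 × 3.304 = 8.712 μm
  Mass loss = 8.712 μm × 8.96 g/cm³ = 78.06 g·m⁻²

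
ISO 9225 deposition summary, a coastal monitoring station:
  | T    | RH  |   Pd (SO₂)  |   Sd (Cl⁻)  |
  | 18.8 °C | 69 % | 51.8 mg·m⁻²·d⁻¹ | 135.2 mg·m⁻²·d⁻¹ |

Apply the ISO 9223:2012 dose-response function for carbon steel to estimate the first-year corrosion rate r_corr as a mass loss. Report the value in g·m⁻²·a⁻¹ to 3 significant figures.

carbon steel: f(T) = -0.054·(T−10) [T>10 °C] = -0.4752
  Pd branch = 1.77·Pd^0.52·e^(0.02·RH+f) = 34.07 μm/a
  Sd branch = 0.102·Sd^0.62·e^(0.033·RH+0.04·T) = 44.19 μm/a
  r_corr = 34.07 + 44.19 = 78.26 μm/a
Convert to mass loss: 78.26 μm/a × 7.85 g/cm³ = 614.3 g·m⁻²·a⁻¹

r_corr = 614 g·m⁻²·a⁻¹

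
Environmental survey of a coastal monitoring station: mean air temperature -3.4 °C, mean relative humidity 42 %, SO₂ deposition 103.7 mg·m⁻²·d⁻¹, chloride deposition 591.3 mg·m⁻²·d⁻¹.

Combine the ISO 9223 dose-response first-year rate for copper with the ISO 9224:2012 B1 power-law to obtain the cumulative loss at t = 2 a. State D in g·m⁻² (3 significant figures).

D(2) = 3.69 g·m⁻²

copper: temperature factor f = +0.126·(-13.4) = -1.6884
  sulphur-dioxide contribution → 0.03902 μm/a
  chloride contribution → 0.2205 μm/a
  ⇒ r_corr(copper) = 0.2595 μm/a
Power-law: D(2) = r_corr · 2^0.667
  D(2) = 0.2595 × 2^0.667 = 0.2595 × 1.588 = 0.4121 μm
  Mass loss = 0.4121 μm × 8.96 g/cm³ = 3.692 g·m⁻²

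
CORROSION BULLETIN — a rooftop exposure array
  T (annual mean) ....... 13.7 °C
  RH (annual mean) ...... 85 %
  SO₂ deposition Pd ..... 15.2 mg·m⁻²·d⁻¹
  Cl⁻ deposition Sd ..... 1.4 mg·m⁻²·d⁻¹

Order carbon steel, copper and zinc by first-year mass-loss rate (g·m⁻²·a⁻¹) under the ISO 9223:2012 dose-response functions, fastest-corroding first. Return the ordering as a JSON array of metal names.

carbon steel: f(T) = -0.054·(T−10) [T>10 °C] = -0.1998
  SO₂ term: 1.77·15.2^0.52·exp(0.02·85-0.1998) = 32.66
  Sd branch = 0.102·Sd^0.62·e^(0.033·RH+0.04·T) = 3.592 μm/a
  sum: 32.66 + 3.592 → r_corr = 36.26 μm/a
  mass loss = 36.26 μm/a × 7.85 g/cm³ = 284.6 g·m⁻²·a⁻¹
copper: T>10 °C ⇒ hinge -0.080·(13.7−10) = -0.2960
  SO₂ term: 0.0053·15.2^0.26·exp(0.059·85-0.2960) = 1.205
  Cl⁻ term: 0.01025·1.4^0.27·exp(0.036·85+0.049·13.7) = 0.4684
  r_corr = 1.205 + 0.4684 = 1.673 μm/a
  mass loss = 1.673 μm/a × 8.96 g/cm³ = 14.99 g·m⁻²·a⁻¹
zinc: T>10 °C ⇒ hinge -0.071·(13.7−10) = -0.2627
  SO₂ term: 0.0129·15.2^0.44·exp(0.046·85-0.2627) = 1.639
  Sd branch = 0.0175·Sd^0.57·e^(0.008·RH+0.085·T) = 0.1341 μm/a
  sum: 1.639 + 0.1341 → r_corr = 1.773 μm/a
  mass loss = 1.773 μm/a × 7.14 g/cm³ = 12.66 g·m⁻²·a⁻¹
Ordering by g·m⁻²·a⁻¹: carbon steel (285) > copper (15) > zinc (12.7)

["carbon steel", "copper", "zinc"]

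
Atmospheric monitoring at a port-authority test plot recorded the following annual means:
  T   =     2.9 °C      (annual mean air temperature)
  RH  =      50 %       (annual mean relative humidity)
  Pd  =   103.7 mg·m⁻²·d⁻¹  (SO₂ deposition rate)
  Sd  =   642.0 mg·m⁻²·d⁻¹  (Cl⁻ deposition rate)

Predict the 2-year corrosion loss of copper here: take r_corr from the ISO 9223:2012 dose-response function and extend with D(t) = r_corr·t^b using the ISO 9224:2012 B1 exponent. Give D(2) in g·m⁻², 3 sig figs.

copper: T≤10 °C ⇒ hinge +0.126·(2.9−10) = -0.8946
  sulphur-dioxide contribution → 0.1384 μm/a
  chloride contribution → 0.4095 μm/a
  ⇒ r_corr(copper) = 0.5478 μm/a
Long-term exponent b (ISO 9224 Table 2, B1) = 0.667
  D(2) = 0.5478 × 2^0.667 = 0.5478 × 1.588 = 0.8698 μm
  Mass loss = 0.8698 μm × 8.96 g/cm³ = 7.793 g·m⁻²

D(2) = 7.79 g·m⁻²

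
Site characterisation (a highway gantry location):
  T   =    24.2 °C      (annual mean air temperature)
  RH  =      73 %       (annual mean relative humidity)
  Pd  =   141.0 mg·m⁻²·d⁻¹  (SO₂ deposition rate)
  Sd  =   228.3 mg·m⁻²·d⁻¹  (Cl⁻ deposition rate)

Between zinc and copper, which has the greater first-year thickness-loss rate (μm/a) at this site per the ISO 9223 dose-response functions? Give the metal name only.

zinc

zinc: f(T) = -0.071·(T−10) [T>10 °C] = -1.0082
  Pd branch = 0.0129·Pd^0.44·e^(0.046·RH+f) = 1.193 μm/a
  Sd branch = 0.0175·Sd^0.57·e^(0.008·RH+0.085·T) = 5.424 μm/a
  sum: 1.193 + 5.424 → r_corr = 6.618 μm/a
copper: T>10 °C ⇒ hinge -0.080·(24.2−10) = -1.1360
  Pd branch = 0.0053·Pd^0.26·e^(0.059·RH+f) = 0.4573 μm/a
  Cl⁻ term: 0.01025·228.3^0.27·exp(0.036·73+0.049·24.2) = 2.013
  r_corr = 0.4573 + 2.013 = 2.47 μm/a
Ordering by μm/a: zinc (6.62) > copper (2.47)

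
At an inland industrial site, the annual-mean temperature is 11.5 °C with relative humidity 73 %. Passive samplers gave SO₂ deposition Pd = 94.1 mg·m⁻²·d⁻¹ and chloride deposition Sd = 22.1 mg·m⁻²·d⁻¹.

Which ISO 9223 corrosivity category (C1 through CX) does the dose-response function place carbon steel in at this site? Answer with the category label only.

C5

carbon steel: f(T) = -0.054·(T−10) [T>10 °C] = -0.0810
  Pd branch = 1.77·Pd^0.52·e^(0.02·RH+f) = 74.67 μm/a
  Cl⁻ term: 0.102·22.1^0.62·exp(0.033·73+0.04·11.5) = 12.25
  sum: 74.67 + 12.25 → r_corr = 86.92 μm/a
ISO 9223 Table 2 (carbon steel): 80 < 86.9 ≤ 200 μm/a ⇒ C5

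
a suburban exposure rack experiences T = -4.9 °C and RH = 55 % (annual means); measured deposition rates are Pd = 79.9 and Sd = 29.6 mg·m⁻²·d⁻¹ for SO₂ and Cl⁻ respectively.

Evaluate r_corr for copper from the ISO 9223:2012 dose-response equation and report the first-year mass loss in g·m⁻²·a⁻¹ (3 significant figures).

r_corr = 1.89 g·m⁻²·a⁻¹

copper: temperature factor f = +0.126·(-14.9) = -1.8774
  sulphur-dioxide contribution → 0.06499 μm/a
  chloride contribution → 0.1457 μm/a
  total first-year rate 0.2107 μm/a
Convert to mass loss: 0.2107 μm/a × 8.96 g/cm³ = 1.888 g·m⁻²·a⁻¹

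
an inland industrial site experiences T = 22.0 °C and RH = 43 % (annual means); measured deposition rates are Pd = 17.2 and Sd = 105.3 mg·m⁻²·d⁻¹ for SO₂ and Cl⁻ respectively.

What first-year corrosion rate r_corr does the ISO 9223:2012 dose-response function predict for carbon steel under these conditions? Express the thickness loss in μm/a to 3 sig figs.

carbon steel: f(T) = -0.054·(T−10) [T>10 °C] = -0.6480
  sulphur-dioxide contribution → 9.605 μm/a
  chloride contribution → 18.24 μm/a
  ⇒ r_corr(carbon steel) = 27.84 μm/a

r_corr = 27.8 μm/a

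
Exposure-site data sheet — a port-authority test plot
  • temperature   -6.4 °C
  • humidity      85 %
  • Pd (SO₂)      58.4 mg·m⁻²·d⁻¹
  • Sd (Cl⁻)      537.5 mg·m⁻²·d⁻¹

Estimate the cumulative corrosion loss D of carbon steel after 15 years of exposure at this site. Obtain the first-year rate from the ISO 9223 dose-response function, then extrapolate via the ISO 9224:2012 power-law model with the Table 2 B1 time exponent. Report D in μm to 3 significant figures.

D(15) = 293 μm

carbon steel: f(T) = +0.150·(T−10) [T≤10 °C] = -2.4600
  SO₂ term: 1.77·58.4^0.52·exp(0.02·85-2.4600) = 6.862
  Sd branch = 0.102·Sd^0.62·e^(0.033·RH+0.04·T) = 64.34 μm/a
  sum: 6.862 + 64.34 → r_corr = 71.2 μm/a
Long-term exponent b (ISO 9224 Table 2, B1) = 0.523
  D(15) = 71.2 × 15^0.523 = 71.2 × 4.122 = 293.5 μm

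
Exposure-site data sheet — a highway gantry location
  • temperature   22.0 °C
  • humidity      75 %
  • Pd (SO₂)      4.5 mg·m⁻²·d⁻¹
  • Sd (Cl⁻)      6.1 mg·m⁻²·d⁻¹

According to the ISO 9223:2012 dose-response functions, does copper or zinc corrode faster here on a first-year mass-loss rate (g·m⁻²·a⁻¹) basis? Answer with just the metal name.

copper: temperature factor f = -0.080·(12.0) = -0.9600
  Pd branch = 0.0053·Pd^0.26·e^(0.059·RH+f) = 0.2506 μm/a
  Cl⁻ term: 0.01025·6.1^0.27·exp(0.036·75+0.049·22.0) = 0.7303
  sum: 0.2506 + 0.7303 → r_corr = 0.9809 μm/a
  mass loss = 0.9809 μm/a × 8.96 g/cm³ = 8.789 g·m⁻²·a⁻¹
zinc: T>10 °C ⇒ hinge -0.071·(22.0−10) = -0.8520
  Pd branch = 0.0129·Pd^0.44·e^(0.046·RH+f) = 0.336 μm/a
  Sd branch = 0.0175·Sd^0.57·e^(0.008·RH+0.085·T) = 0.5799 μm/a
  r_corr = 0.336 + 0.5799 = 0.9159 μm/a
  mass loss = 0.9159 μm/a × 7.14 g/cm³ = 6.54 g·m⁻²·a⁻¹
Ordering by g·m⁻²·a⁻¹: copper (8.79) > zinc (6.54)

copper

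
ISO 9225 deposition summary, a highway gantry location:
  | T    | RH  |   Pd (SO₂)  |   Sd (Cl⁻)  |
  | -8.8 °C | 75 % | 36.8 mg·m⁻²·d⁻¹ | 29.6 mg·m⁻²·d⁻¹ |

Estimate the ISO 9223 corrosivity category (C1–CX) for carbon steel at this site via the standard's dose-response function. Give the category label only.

carbon steel: T≤10 °C ⇒ hinge +0.150·(-8.8−10) = -2.8200
  Pd branch = 1.77·Pd^0.52·e^(0.02·RH+f) = 3.083 μm/a
  Cl⁻ term: 0.102·29.6^0.62·exp(0.033·75+0.04·-8.8) = 6.963
  sum: 3.083 + 6.963 → r_corr = 10.05 μm/a
ISO 9223 Table 2 (carbon steel): 1.3 < 10 ≤ 25 μm/a ⇒ C2

C2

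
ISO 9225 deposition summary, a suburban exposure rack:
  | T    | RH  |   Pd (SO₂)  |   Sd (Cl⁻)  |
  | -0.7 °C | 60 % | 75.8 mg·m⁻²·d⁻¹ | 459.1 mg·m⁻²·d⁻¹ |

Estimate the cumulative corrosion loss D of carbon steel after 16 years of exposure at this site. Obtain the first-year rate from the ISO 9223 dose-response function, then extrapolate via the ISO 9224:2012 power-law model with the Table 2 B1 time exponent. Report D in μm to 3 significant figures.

D(16) = 185 μm

carbon steel: temperature factor f = +0.150·(-10.7) = -1.6050
  Pd branch = 1.77·Pd^0.52·e^(0.02·RH+f) = 11.21 μm/a
  Sd branch = 0.102·Sd^0.62·e^(0.033·RH+0.04·T) = 32.12 μm/a
  sum: 11.21 + 32.12 → r_corr = 43.32 μm/a
Long-term exponent b (ISO 9224 Table 2, B1) = 0.523
  D(16) = 43.32 × 16^0.523 = 43.32 × 4.263 = 184.7 μm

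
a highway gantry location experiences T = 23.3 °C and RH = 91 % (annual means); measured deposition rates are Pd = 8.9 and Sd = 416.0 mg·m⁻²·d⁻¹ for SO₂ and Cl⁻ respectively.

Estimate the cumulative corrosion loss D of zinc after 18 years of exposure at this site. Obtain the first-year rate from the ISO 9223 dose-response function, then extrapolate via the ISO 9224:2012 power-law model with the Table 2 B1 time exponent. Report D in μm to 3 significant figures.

D(18) = 94.7 μm

zinc: temperature factor f = -0.071·(13.3) = -0.9443
  SO₂ term: 0.0129·8.9^0.44·exp(0.046·91-0.9443) = 0.8633
  Sd branch = 0.0175·Sd^0.57·e^(0.008·RH+0.085·T) = 8.17 μm/a
  r_corr = 0.8633 + 8.17 = 9.033 μm/a
Power-law: D(18) = r_corr · 18^0.813
  D(18) = 9.033 × 18^0.813 = 9.033 × 10.48 = 94.7 μm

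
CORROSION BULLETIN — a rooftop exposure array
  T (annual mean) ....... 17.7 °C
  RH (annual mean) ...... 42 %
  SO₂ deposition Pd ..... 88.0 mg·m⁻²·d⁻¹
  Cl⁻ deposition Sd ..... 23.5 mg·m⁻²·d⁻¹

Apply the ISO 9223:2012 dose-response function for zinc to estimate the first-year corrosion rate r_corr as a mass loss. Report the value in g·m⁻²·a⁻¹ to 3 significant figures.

r_corr = 7.40 g·m⁻²·a⁻¹

zinc: temperature factor f = -0.071·(7.7) = -0.5467
  sulphur-dioxide contribution → 0.3696 μm/a
  chloride contribution → 0.6666 μm/a
  total first-year rate 1.036 μm/a
Convert to mass loss: 1.036 μm/a × 7.14 g/cm³ = 7.399 g·m⁻²·a⁻¹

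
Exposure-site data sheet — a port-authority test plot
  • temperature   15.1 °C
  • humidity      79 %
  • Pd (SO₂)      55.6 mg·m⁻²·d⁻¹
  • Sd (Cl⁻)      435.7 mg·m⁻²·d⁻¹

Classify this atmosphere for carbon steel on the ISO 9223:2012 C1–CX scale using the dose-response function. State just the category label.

C5

carbon steel: f(T) = -0.054·(T−10) [T>10 °C] = -0.2754
  SO₂ term: 1.77·55.6^0.52·exp(0.02·79-0.2754) = 52.72
  Cl⁻ term: 0.102·435.7^0.62·exp(0.033·79+0.04·15.1) = 109.5
  r_corr = 52.72 + 109.5 = 162.2 μm/a
Category bounds: 80…200 μm/a bracket r_corr ⇒ C5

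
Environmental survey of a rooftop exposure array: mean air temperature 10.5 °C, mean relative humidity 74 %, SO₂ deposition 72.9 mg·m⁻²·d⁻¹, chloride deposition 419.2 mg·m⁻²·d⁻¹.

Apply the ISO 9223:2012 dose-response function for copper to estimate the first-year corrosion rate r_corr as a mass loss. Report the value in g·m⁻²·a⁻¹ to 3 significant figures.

r_corr = 22.2 g·m⁻²·a⁻¹

copper: T>10 °C ⇒ hinge -0.080·(10.5−10) = -0.0400
  Pd branch = 0.0053·Pd^0.26·e^(0.059·RH+f) = 1.223 μm/a
  Cl⁻ term: 0.01025·419.2^0.27·exp(0.036·74+0.049·10.5) = 1.257
  sum: 1.223 + 1.257 → r_corr = 2.479 μm/a
Convert to mass loss: 2.479 μm/a × 8.96 g/cm³ = 22.21 g·m⁻²·a⁻¹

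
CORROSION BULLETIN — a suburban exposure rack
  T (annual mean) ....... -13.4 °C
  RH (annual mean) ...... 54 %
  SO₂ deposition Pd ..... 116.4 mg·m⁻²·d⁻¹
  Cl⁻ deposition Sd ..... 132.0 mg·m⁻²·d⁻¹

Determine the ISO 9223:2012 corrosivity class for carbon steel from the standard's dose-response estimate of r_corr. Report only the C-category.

C2

carbon steel: f(T) = +0.150·(T−10) [T≤10 °C] = -3.5100
  sulphur-dioxide contribution → 1.849 μm/a
  chloride contribution → 7.32 μm/a
  ⇒ r_corr(carbon steel) = 9.169 μm/a
ISO 9223 Table 2 (carbon steel): 1.3 < 9.17 ≤ 25 μm/a ⇒ C2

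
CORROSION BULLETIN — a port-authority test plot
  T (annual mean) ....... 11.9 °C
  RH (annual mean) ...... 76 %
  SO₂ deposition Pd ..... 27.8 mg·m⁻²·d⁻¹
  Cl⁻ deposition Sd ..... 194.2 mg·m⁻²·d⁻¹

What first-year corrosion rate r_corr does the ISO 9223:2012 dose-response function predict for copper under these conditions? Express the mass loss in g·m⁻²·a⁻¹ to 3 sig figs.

copper: temperature factor f = -0.080·(1.9) = -0.1520
  SO₂ term: 0.0053·27.8^0.26·exp(0.059·76-0.1520) = 0.9574
  Sd branch = 0.01025·Sd^0.27·e^(0.036·RH+0.049·T) = 1.175 μm/a
  r_corr = 0.9574 + 1.175 = 2.132 μm/a
Convert to mass loss: 2.132 μm/a × 8.96 g/cm³ = 19.11 g·m⁻²·a⁻¹

r_corr = 19.1 g·m⁻²·a⁻¹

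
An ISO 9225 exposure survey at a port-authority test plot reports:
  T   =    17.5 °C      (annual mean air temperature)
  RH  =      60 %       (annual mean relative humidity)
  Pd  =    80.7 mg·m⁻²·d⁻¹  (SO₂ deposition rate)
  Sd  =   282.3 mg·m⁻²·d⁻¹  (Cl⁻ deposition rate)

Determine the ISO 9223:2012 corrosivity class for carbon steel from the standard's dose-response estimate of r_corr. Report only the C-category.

C5

carbon steel: f(T) = -0.054·(T−10) [T>10 °C] = -0.4050
  sulphur-dioxide contribution → 38.44 μm/a
  chloride contribution → 49.2 μm/a
  total first-year rate 87.64 μm/a
87.6 μm/a falls in (80, 200] for carbon steel → category C5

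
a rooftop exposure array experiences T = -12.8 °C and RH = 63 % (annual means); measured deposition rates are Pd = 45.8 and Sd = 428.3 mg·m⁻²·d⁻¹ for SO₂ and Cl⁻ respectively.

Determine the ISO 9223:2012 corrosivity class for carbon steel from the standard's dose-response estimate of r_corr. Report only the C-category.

C2

carbon steel: f(T) = +0.150·(T−10) [T≤10 °C] = -3.4200
  Pd branch = 1.77·Pd^0.52·e^(0.02·RH+f) = 1.491 μm/a
  Sd branch = 0.102·Sd^0.62·e^(0.033·RH+0.04·T) = 20.93 μm/a
  sum: 1.491 + 20.93 → r_corr = 22.42 μm/a
ISO 9223 Table 2 (carbon steel): 1.3 < 22.4 ≤ 25 μm/a ⇒ C2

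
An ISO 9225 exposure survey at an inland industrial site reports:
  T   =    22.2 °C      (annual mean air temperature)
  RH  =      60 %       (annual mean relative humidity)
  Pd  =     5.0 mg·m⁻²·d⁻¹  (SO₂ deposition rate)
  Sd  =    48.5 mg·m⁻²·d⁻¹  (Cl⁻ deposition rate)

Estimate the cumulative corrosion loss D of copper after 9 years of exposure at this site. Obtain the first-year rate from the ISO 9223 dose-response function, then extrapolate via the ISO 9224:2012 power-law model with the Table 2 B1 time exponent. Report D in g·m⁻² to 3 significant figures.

D(9) = 33.2 g·m⁻²

copper: temperature factor f = -0.080·(12.2) = -0.9760
  sulphur-dioxide contribution → 0.1046 μm/a
  chloride contribution → 0.7523 μm/a
  total first-year rate 0.8569 μm/a
Long-term exponent b (ISO 9224 Table 2, B1) = 0.667
  D(9) = 0.8569 × 9^0.667 = 0.8569 × 4.33 = 3.71 μm
  Mass loss = 3.71 μm × 8.96 g/cm³ = 33.24 g·m⁻²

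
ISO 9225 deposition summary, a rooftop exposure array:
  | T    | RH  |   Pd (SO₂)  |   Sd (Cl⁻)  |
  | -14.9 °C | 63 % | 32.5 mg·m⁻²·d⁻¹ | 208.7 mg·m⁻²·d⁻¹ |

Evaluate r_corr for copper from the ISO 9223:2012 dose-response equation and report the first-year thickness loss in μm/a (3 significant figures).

r_corr = 0.225 μm/a

copper: f(T) = +0.126·(T−10) [T≤10 °C] = -3.1374
  sulphur-dioxide contribution → 0.02339 μm/a
  chloride contribution → 0.2018 μm/a
  total first-year rate 0.2252 μm/a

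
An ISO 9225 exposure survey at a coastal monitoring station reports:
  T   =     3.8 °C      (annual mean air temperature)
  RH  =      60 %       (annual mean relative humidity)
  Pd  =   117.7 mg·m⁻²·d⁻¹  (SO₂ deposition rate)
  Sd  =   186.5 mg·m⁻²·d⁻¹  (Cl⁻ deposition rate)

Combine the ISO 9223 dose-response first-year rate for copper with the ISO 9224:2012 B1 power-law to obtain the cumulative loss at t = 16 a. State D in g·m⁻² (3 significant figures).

copper: temperature factor f = +0.126·(-6.2) = -0.7812
  SO₂ term: 0.0053·117.7^0.26·exp(0.059·60-0.7812) = 0.2889
  Cl⁻ term: 0.01025·186.5^0.27·exp(0.036·60+0.049·3.8) = 0.4393
  r_corr = 0.2889 + 0.4393 = 0.7282 μm/a
ISO 9224: D(t) = r_corr · t^b with b = 0.667 (copper, B1)
  D(16) = 0.7282 × 16^0.667 = 0.7282 × 6.355 = 4.628 μm
  Mass loss = 4.628 μm × 8.96 g/cm³ = 41.47 g·m⁻²

D(16) = 41.5 g·m⁻²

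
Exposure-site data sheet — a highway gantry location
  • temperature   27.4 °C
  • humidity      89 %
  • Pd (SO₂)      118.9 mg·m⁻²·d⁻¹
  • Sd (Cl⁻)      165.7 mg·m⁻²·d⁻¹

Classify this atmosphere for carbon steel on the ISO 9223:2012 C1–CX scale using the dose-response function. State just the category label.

C5

carbon steel: T>10 °C ⇒ hinge -0.054·(27.4−10) = -0.9396
  SO₂ term: 1.77·118.9^0.52·exp(0.02·89-0.9396) = 49.21
  Sd branch = 0.102·Sd^0.62·e^(0.033·RH+0.04·T) = 136.8 μm/a
  r_corr = 49.21 + 136.8 = 186 μm/a
Category bounds: 80…200 μm/a bracket r_corr ⇒ C5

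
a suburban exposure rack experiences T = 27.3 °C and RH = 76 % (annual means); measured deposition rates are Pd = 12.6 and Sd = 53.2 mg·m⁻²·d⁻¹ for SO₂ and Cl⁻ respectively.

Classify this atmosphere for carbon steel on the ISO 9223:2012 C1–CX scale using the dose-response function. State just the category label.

C4

carbon steel: temperature factor f = -0.054·(17.3) = -0.9342
  SO₂ term: 1.77·12.6^0.52·exp(0.02·76-0.9342) = 11.87
  Sd branch = 0.102·Sd^0.62·e^(0.033·RH+0.04·T) = 43.87 μm/a
  r_corr = 11.87 + 43.87 = 55.74 μm/a
ISO 9223 Table 2 (carbon steel): 50 < 55.7 ≤ 80 μm/a ⇒ C4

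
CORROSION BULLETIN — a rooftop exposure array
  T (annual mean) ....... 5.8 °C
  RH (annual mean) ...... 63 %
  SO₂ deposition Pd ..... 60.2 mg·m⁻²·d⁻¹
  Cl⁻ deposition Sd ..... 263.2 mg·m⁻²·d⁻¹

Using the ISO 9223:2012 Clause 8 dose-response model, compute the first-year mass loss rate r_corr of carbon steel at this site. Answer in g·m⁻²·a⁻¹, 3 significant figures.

carbon steel: f(T) = +0.150·(T−10) [T≤10 °C] = -0.6300
  Pd branch = 1.77·Pd^0.52·e^(0.02·RH+f) = 27.99 μm/a
  Cl⁻ term: 0.102·263.2^0.62·exp(0.033·63+0.04·5.8) = 32.57
  sum: 27.99 + 32.57 → r_corr = 60.56 μm/a
Convert to mass loss: 60.56 μm/a × 7.85 g/cm³ = 475.4 g·m⁻²·a⁻¹

r_corr = 475 g·m⁻²·a⁻¹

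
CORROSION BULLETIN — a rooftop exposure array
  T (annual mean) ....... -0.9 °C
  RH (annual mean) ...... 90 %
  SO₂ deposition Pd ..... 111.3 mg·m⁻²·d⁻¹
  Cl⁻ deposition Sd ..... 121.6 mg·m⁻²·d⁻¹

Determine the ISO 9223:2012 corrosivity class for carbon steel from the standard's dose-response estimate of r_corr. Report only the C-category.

C4

carbon steel: T≤10 °C ⇒ hinge +0.150·(-0.9−10) = -1.6350
  sulphur-dioxide contribution → 24.2 μm/a
  chloride contribution → 37.63 μm/a
  ⇒ r_corr(carbon steel) = 61.82 μm/a
61.8 μm/a falls in (50, 80] for carbon steel → category C4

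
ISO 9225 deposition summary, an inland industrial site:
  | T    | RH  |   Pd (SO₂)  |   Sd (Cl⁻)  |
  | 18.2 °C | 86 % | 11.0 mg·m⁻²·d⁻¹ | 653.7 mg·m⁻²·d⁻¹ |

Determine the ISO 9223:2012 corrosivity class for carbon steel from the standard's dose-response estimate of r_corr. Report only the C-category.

CX

carbon steel: temperature factor f = -0.054·(8.2) = -0.4428
  sulphur-dioxide contribution → 22.09 μm/a
  chloride contribution → 200.8 μm/a
  total first-year rate 222.9 μm/a
223 μm/a falls in (200, 700] for carbon steel → category CX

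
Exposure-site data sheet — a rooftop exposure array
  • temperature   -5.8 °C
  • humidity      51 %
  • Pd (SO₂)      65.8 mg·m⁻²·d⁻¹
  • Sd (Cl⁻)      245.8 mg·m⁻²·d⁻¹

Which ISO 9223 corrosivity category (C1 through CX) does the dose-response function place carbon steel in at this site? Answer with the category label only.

C2

carbon steel: temperature factor f = +0.150·(-15.8) = -2.3700
  Pd branch = 1.77·Pd^0.52·e^(0.02·RH+f) = 4.047 μm/a
  Sd branch = 0.102·Sd^0.62·e^(0.033·RH+0.04·T) = 13.21 μm/a
  sum: 4.047 + 13.21 → r_corr = 17.26 μm/a
17.3 μm/a falls in (1.3, 25] for carbon steel → category C2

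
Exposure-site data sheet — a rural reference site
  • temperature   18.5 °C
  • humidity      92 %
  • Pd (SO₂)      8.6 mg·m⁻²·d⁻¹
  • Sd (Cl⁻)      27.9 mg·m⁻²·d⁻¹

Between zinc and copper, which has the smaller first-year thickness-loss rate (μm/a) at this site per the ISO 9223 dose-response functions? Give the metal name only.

zinc: temperature factor f = -0.071·(8.5) = -0.6035
  Pd branch = 0.0129·Pd^0.44·e^(0.046·RH+f) = 1.252 μm/a
  Sd branch = 0.0175·Sd^0.57·e^(0.008·RH+0.085·T) = 1.174 μm/a
  sum: 1.252 + 1.174 → r_corr = 2.426 μm/a
copper: f(T) = -0.080·(T−10) [T>10 °C] = -0.6800
  Pd branch = 0.0053·Pd^0.26·e^(0.059·RH+f) = 1.07 μm/a
  Sd branch = 0.01025·Sd^0.27·e^(0.036·RH+0.049·T) = 1.71 μm/a
  sum: 1.07 + 1.71 → r_corr = 2.78 μm/a
Ordering by μm/a: copper (2.78) > zinc (2.43)

zinc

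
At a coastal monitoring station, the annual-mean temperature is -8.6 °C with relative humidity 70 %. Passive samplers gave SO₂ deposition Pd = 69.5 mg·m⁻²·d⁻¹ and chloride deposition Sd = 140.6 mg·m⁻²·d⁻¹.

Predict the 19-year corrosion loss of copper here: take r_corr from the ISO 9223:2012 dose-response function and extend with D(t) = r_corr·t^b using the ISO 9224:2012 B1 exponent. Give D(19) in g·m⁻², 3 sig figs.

copper: f(T) = +0.126·(T−10) [T≤10 °C] = -2.3436
  SO₂ term: 0.0053·69.5^0.26·exp(0.059·70-2.3436) = 0.09528
  Sd branch = 0.01025·Sd^0.27·e^(0.036·RH+0.049·T) = 0.3178 μm/a
  sum: 0.09528 + 0.3178 → r_corr = 0.413 μm/a
Long-term exponent b (ISO 9224 Table 2, B1) = 0.667
  D(19) = 0.413 × 19^0.667 = 0.413 × 7.127 = 2.944 μm
  Mass loss = 2.944 μm × 8.96 g/cm³ = 26.38 g·m⁻²

D(19) = 26.4 g·m⁻²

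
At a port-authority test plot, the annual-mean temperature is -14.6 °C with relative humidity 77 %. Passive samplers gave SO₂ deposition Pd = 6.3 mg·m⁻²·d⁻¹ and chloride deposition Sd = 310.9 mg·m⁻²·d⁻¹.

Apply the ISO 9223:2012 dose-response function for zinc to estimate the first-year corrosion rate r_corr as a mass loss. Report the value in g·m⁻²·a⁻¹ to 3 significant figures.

r_corr = 4.57 g·m⁻²·a⁻¹

zinc: temperature factor f = +0.038·(-24.6) = -0.9348
  SO₂ term: 0.0129·6.3^0.44·exp(0.046·77-0.9348) = 0.3932
  Cl⁻ term: 0.0175·310.9^0.57·exp(0.008·77+0.085·-14.6) = 0.2468
  r_corr = 0.3932 + 0.2468 = 0.64 μm/a
Convert to mass loss: 0.64 μm/a × 7.14 g/cm³ = 4.57 g·m⁻²·a⁻¹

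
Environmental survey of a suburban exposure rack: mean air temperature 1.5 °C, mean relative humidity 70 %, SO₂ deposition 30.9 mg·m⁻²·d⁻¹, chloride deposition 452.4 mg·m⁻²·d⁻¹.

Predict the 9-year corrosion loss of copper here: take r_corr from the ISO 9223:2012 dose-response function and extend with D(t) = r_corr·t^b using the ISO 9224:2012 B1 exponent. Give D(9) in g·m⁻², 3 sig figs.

copper: temperature factor f = +0.126·(-8.5) = -1.0710
  sulphur-dioxide contribution → 0.2755 μm/a
  chloride contribution → 0.7146 μm/a
  total first-year rate 0.9901 μm/a
Power-law: D(9) = r_corr · 9^0.667
  D(9) = 0.9901 × 9^0.667 = 0.9901 × 4.33 = 4.287 μm
  Mass loss = 4.287 μm × 8.96 g/cm³ = 38.41 g·m⁻²

D(9) = 38.4 g·m⁻²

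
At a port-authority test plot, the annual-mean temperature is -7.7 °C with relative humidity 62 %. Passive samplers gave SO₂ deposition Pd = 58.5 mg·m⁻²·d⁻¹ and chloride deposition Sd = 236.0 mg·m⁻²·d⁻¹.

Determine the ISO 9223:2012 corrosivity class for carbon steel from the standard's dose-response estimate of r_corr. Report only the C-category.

C2

carbon steel: f(T) = +0.150·(T−10) [T≤10 °C] = -2.6550
  SO₂ term: 1.77·58.5^0.52·exp(0.02·62-2.6550) = 3.568
  Sd branch = 0.102·Sd^0.62·e^(0.033·RH+0.04·T) = 17.16 μm/a
  sum: 3.568 + 17.16 → r_corr = 20.73 μm/a
ISO 9223 Table 2 (carbon steel): 1.3 < 20.7 ≤ 25 μm/a ⇒ C2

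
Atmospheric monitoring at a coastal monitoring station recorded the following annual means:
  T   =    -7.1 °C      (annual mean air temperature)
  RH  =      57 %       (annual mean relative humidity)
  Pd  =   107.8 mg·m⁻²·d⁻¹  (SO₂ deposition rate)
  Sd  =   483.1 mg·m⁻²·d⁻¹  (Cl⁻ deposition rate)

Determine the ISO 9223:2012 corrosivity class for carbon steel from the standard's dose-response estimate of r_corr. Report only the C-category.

carbon steel: temperature factor f = +0.150·(-17.1) = -2.5650
  Pd branch = 1.77·Pd^0.52·e^(0.02·RH+f) = 4.854 μm/a
  Cl⁻ term: 0.102·483.1^0.62·exp(0.033·57+0.04·-7.1) = 23.24
  r_corr = 4.854 + 23.24 = 28.1 μm/a
28.1 μm/a falls in (25, 50] for carbon steel → category C3

C3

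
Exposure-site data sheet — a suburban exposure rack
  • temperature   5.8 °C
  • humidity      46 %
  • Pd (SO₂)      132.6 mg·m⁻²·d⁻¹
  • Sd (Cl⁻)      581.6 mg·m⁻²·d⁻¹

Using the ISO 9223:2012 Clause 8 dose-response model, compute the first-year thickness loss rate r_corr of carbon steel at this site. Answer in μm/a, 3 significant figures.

r_corr = 60.4 μm/a

carbon steel: temperature factor f = +0.150·(-4.2) = -0.6300
  Pd branch = 1.77·Pd^0.52·e^(0.02·RH+f) = 30.04 μm/a
  Sd branch = 0.102·Sd^0.62·e^(0.033·RH+0.04·T) = 30.39 μm/a
  sum: 30.04 + 30.39 → r_corr = 60.42 μm/a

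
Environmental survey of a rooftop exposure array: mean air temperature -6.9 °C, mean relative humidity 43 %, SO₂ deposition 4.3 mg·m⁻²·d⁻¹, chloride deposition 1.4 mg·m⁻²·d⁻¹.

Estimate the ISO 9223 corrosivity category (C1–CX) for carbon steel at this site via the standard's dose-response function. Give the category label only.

C1

carbon steel: T≤10 °C ⇒ hinge +0.150·(-6.9−10) = -2.5350
  SO₂ term: 1.77·4.3^0.52·exp(0.02·43-2.5350) = 0.7078
  Cl⁻ term: 0.102·1.4^0.62·exp(0.033·43+0.04·-6.9) = 0.3941
  sum: 0.7078 + 0.3941 → r_corr = 1.102 μm/a
1.1 μm/a falls in (0, 1.3] for carbon steel → category C1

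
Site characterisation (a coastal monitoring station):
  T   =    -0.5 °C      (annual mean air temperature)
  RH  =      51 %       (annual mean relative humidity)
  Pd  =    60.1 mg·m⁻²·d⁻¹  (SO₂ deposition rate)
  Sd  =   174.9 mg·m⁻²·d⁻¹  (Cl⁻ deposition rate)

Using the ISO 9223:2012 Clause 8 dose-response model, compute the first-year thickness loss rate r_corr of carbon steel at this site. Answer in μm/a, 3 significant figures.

carbon steel: f(T) = +0.150·(T−10) [T≤10 °C] = -1.5750
  Pd branch = 1.77·Pd^0.52·e^(0.02·RH+f) = 8.55 μm/a
  Cl⁻ term: 0.102·174.9^0.62·exp(0.033·51+0.04·-0.5) = 13.22
  sum: 8.55 + 13.22 → r_corr = 21.77 μm/a

r_corr = 21.8 μm/a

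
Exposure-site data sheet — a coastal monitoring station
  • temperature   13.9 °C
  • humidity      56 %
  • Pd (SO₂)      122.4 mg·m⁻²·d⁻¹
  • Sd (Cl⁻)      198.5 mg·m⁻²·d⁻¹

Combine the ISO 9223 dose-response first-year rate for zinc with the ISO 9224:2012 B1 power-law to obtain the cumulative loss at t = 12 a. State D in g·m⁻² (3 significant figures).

D(12) = 155 g·m⁻²

zinc: T>10 °C ⇒ hinge -0.071·(13.9−10) = -0.2769
  Pd branch = 0.0129·Pd^0.44·e^(0.046·RH+f) = 1.066 μm/a
  Cl⁻ term: 0.0175·198.5^0.57·exp(0.008·56+0.085·13.9) = 1.822
  sum: 1.066 + 1.822 → r_corr = 2.887 μm/a
Power-law: D(12) = r_corr · 12^0.813
  D(12) = 2.887 × 12^0.813 = 2.887 × 7.54 = 21.77 μm
  Mass loss = 21.77 μm × 7.14 g/cm³ = 155.4 g·m⁻²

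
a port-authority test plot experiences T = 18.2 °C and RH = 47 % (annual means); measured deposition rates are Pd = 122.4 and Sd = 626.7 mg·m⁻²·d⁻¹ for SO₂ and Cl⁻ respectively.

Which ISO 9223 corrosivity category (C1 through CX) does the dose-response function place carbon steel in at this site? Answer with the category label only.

carbon steel: T>10 °C ⇒ hinge -0.054·(18.2−10) = -0.4428
  sulphur-dioxide contribution → 35.44 μm/a
  chloride contribution → 54.02 μm/a
  ⇒ r_corr(carbon steel) = 89.46 μm/a
89.5 μm/a falls in (80, 200] for carbon steel → category C5

C5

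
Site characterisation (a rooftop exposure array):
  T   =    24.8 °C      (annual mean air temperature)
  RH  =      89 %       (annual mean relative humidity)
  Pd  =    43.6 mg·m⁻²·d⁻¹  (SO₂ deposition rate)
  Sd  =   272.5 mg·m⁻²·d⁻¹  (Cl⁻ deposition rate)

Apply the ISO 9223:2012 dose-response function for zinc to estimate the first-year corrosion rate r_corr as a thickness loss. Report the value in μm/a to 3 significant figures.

r_corr = 8.60 μm/a

zinc: temperature factor f = -0.071·(14.8) = -1.0508
  Pd branch = 0.0129·Pd^0.44·e^(0.046·RH+f) = 1.424 μm/a
  Sd branch = 0.0175·Sd^0.57·e^(0.008·RH+0.085·T) = 7.176 μm/a
  r_corr = 1.424 + 7.176 = 8.601 μm/a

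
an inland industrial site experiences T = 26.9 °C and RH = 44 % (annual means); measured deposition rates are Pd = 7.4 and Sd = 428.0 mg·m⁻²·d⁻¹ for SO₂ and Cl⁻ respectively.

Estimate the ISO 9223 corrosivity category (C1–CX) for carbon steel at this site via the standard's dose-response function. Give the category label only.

C4

carbon steel: temperature factor f = -0.054·(16.9) = -0.9126
  SO₂ term: 1.77·7.4^0.52·exp(0.02·44-0.9126) = 4.851
  Cl⁻ term: 0.102·428.0^0.62·exp(0.033·44+0.04·26.9) = 54.7
  r_corr = 4.851 + 54.7 = 59.55 μm/a
ISO 9223 Table 2 (carbon steel): 50 < 59.6 ≤ 80 μm/a ⇒ C4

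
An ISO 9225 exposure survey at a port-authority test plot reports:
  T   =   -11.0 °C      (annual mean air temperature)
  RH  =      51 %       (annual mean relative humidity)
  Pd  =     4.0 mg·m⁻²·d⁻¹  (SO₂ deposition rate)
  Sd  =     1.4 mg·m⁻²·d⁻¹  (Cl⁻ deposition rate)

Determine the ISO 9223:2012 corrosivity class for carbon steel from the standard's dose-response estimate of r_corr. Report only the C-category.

carbon steel: f(T) = +0.150·(T−10) [T≤10 °C] = -3.1500
  sulphur-dioxide contribution → 0.4325 μm/a
  chloride contribution → 0.4355 μm/a
  total first-year rate 0.8681 μm/a
ISO 9223 Table 2 (carbon steel): 0 < 0.868 ≤ 1.3 μm/a ⇒ C1

C1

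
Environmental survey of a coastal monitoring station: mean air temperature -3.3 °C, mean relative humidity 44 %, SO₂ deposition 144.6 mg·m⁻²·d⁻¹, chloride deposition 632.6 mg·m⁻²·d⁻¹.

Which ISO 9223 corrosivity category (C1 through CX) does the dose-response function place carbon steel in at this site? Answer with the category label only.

C3

carbon steel: f(T) = +0.150·(T−10) [T≤10 °C] = -1.9950
  SO₂ term: 1.77·144.6^0.52·exp(0.02·44-1.9950) = 7.709
  Cl⁻ term: 0.102·632.6^0.62·exp(0.033·44+0.04·-3.3) = 20.82
  r_corr = 7.709 + 20.82 = 28.53 μm/a
28.5 μm/a falls in (25, 50] for carbon steel → category C3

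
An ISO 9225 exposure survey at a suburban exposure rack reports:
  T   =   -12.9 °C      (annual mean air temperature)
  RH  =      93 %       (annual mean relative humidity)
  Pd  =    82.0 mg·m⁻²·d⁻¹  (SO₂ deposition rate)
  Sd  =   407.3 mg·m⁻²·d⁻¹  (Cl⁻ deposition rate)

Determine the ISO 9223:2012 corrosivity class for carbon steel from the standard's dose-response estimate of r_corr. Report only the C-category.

carbon steel: temperature factor f = +0.150·(-22.9) = -3.4350
  SO₂ term: 1.77·82.0^0.52·exp(0.02·93-3.4350) = 3.624
  Sd branch = 0.102·Sd^0.62·e^(0.033·RH+0.04·T) = 54.39 μm/a
  sum: 3.624 + 54.39 → r_corr = 58.01 μm/a
ISO 9223 Table 2 (carbon steel): 50 < 58 ≤ 80 μm/a ⇒ C4

C4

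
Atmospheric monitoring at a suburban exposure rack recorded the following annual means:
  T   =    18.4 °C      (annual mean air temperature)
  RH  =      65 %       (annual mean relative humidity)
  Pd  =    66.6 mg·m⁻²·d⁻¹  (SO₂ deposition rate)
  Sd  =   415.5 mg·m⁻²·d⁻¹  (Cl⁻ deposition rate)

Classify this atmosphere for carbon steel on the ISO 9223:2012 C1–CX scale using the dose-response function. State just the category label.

carbon steel: f(T) = -0.054·(T−10) [T>10 °C] = -0.4536
  Pd branch = 1.77·Pd^0.52·e^(0.02·RH+f) = 36.62 μm/a
  Cl⁻ term: 0.102·415.5^0.62·exp(0.033·65+0.04·18.4) = 76.44
  r_corr = 36.62 + 76.44 = 113.1 μm/a
ISO 9223 Table 2 (carbon steel): 80 < 113 ≤ 200 μm/a ⇒ C5

C5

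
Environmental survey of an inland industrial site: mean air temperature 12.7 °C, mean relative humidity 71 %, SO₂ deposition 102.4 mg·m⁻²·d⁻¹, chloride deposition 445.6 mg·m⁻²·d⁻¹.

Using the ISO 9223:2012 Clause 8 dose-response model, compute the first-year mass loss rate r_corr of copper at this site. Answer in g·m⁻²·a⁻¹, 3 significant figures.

copper: f(T) = -0.080·(T−10) [T>10 °C] = -0.2160
  SO₂ term: 0.0053·102.4^0.26·exp(0.059·71-0.2160) = 0.9384
  Cl⁻ term: 0.01025·445.6^0.27·exp(0.036·71+0.049·12.7) = 1.277
  r_corr = 0.9384 + 1.277 = 2.216 μm/a
Convert to mass loss: 2.216 μm/a × 8.96 g/cm³ = 19.85 g·m⁻²·a⁻¹

r_corr = 19.9 g·m⁻²·a⁻¹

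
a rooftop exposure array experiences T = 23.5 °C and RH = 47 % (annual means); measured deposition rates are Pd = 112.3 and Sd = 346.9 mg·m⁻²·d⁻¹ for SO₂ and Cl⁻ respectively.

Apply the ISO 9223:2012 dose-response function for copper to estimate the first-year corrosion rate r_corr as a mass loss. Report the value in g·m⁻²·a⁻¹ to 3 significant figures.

copper: T>10 °C ⇒ hinge -0.080·(23.5−10) = -1.0800
  SO₂ term: 0.0053·112.3^0.26·exp(0.059·47-1.0800) = 0.09832
  Cl⁻ term: 0.01025·346.9^0.27·exp(0.036·47+0.049·23.5) = 0.8541
  r_corr = 0.09832 + 0.8541 = 0.9524 μm/a
Convert to mass loss: 0.9524 μm/a × 8.96 g/cm³ = 8.533 g·m⁻²·a⁻¹

r_corr = 8.53 g·m⁻²·a⁻¹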